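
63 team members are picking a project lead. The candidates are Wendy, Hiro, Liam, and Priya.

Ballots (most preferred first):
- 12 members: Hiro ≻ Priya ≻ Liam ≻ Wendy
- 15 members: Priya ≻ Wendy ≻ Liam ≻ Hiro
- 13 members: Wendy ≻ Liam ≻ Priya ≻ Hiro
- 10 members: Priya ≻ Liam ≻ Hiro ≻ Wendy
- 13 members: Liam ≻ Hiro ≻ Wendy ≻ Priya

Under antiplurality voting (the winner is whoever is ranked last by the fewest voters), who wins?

Liam

Last-place votes: Wendy 22, Hiro 28, Liam 0, Priya 13.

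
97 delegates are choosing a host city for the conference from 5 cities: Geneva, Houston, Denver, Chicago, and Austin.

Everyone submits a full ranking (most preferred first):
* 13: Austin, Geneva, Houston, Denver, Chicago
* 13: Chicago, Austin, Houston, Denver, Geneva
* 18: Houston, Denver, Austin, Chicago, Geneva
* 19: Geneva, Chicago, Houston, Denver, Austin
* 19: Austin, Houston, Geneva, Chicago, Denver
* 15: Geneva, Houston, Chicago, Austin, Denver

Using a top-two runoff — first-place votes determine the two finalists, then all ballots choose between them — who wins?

Austin

Round 1 first-place votes: Geneva 34, Houston 18, Denver 0, Chicago 13, Austin 32. Geneva and Austin advance.
Runoff: Geneva is ranked above Austin on 34 ballots, Austin above Geneva on 63.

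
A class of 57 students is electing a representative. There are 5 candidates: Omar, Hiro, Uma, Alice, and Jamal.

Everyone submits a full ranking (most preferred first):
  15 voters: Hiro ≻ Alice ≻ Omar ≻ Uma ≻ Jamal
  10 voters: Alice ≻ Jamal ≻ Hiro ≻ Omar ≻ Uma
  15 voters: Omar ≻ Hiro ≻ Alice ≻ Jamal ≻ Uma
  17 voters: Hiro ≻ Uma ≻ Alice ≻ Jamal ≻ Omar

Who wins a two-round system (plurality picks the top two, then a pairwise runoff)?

Round 1 first-place votes: Omar 15, Hiro 32, Uma 0, Alice 10, Jamal 0. Hiro and Omar advance.
Runoff: Hiro is ranked above Omar on 42 ballots, Omar above Hiro on 15.

Hiro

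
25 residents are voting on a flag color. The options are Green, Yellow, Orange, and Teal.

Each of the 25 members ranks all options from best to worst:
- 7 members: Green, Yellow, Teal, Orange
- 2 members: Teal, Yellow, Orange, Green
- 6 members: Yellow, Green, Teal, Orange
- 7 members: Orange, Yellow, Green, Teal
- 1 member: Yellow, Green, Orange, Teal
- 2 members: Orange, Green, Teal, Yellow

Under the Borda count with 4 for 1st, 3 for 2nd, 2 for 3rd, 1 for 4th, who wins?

Green: 7×4 + 2×1 + 6×3 + 7×2 + 1×3 + 2×3 = 71
Yellow: 7×3 + 2×3 + 6×4 + 7×3 + 1×4 + 2×1 = 78
Orange: 7×1 + 2×2 + 6×1 + 7×4 + 1×2 + 2×4 = 55
Teal: 7×2 + 2×4 + 6×2 + 7×1 + 1×1 + 2×2 = 46

Yellow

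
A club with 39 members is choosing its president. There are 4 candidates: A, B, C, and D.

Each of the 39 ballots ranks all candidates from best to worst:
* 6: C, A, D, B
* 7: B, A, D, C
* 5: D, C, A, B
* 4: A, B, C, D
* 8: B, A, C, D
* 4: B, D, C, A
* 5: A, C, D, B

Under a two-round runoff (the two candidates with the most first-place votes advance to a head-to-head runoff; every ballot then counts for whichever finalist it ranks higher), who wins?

Round 1 first-place votes: A 9, B 19, C 6, D 5. B and A advance.
Runoff: B is ranked above A on 19 ballots, A above B on 20.

A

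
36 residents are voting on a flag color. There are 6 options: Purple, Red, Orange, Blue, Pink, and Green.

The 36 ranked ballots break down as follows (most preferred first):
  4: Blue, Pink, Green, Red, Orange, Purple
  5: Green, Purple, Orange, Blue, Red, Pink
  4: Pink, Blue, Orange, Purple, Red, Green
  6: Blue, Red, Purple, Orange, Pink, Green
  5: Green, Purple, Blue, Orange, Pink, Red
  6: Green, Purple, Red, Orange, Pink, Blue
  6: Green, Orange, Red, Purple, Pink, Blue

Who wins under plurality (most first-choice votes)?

First-place votes: Purple 0, Red 0, Orange 0, Blue 10, Pink 4, Green 22.

Green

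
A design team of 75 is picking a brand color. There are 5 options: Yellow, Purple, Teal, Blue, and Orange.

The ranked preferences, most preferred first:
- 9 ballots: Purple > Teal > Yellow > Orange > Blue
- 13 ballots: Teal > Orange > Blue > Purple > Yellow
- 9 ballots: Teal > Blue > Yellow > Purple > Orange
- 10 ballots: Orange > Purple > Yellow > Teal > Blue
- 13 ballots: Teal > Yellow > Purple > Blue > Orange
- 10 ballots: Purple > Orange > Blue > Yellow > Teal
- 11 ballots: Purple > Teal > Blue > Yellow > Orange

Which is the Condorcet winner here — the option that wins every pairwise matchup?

Purple vs Yellow: 53–22
Purple vs Teal: 40–35
Purple vs Blue: 53–22
Purple vs Orange: 52–23
Purple beats every other option.

Purple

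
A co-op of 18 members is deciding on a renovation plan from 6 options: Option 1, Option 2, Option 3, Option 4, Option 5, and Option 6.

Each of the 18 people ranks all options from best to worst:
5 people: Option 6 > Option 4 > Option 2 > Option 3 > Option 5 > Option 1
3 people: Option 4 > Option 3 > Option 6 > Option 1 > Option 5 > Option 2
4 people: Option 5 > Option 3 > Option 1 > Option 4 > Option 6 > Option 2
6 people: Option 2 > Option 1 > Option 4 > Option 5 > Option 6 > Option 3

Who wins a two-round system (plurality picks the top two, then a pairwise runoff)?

Round 1 first-place votes: Option 1 0, Option 2 6, Option 3 0, Option 4 3, Option 5 4, Option 6 5. Option 2 and Option 6 advance.
Runoff: Option 2 is ranked above Option 6 on 6 ballots, Option 6 above Option 2 on 12.

Option 6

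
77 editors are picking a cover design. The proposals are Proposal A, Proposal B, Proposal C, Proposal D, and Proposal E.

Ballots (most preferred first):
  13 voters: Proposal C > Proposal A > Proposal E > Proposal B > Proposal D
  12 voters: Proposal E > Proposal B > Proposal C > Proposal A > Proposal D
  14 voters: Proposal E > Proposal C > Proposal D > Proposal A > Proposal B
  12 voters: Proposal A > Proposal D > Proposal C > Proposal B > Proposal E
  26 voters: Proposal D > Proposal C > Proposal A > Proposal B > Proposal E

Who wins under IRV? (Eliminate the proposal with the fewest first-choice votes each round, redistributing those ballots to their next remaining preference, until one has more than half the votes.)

Proposal E

Round 1: Proposal A 12, Proposal B 0, Proposal C 13, Proposal D 26, Proposal E 26. Proposal B eliminated.
Round 2: Proposal A 12, Proposal C 13, Proposal D 26, Proposal E 26. Proposal A eliminated.
Round 3: Proposal C 13, Proposal D 38, Proposal E 26. Proposal C eliminated.
Round 4: Proposal D 38, Proposal E 39. Proposal E has a majority (≥39).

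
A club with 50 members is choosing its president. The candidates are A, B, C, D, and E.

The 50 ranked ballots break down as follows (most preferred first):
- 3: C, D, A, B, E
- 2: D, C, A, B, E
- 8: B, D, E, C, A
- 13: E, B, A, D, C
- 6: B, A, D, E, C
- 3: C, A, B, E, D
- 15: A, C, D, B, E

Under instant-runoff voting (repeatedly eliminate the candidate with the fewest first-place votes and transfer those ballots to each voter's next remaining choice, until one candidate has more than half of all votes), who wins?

B

Round 1: A 15, B 14, C 6, D 2, E 13. D eliminated.
Round 2: A 15, B 14, C 8, E 13. C eliminated.
Round 3: A 23, B 14, E 13. E eliminated.
Round 4: A 23, B 27. B has a majority (≥26).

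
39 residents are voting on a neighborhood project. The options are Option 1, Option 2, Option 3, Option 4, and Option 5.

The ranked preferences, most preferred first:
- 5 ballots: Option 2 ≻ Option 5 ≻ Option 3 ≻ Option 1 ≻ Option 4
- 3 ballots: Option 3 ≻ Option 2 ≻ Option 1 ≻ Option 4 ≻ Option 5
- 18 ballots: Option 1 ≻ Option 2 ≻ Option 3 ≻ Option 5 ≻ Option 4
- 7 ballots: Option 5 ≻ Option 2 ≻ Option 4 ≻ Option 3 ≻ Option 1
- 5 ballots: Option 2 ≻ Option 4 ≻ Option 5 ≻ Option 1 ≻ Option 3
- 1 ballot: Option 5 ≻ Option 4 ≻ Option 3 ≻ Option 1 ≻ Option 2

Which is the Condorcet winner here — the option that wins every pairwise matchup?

Option 2

Option 2 vs Option 1: 20–19
Option 2 vs Option 3: 35–4
Option 2 vs Option 4: 38–1
Option 2 vs Option 5: 31–8
Option 2 beats every other option.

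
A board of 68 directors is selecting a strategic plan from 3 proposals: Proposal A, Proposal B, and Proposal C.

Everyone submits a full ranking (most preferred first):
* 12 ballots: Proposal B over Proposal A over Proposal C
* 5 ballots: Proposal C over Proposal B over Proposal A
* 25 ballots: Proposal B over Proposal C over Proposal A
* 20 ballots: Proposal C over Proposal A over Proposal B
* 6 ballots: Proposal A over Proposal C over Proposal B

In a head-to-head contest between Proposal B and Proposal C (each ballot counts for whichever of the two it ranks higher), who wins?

Proposal B

Proposal B is ranked above Proposal C on 37 ballots; Proposal C above Proposal B on 31.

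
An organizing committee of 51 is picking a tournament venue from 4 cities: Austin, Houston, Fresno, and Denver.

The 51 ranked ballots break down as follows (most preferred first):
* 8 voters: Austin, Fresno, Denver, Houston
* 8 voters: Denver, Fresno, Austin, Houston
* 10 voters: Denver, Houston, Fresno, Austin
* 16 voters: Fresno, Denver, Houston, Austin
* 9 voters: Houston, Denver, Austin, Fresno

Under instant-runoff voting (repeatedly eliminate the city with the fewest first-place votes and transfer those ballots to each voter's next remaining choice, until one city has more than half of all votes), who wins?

Round 1: Austin 8, Houston 9, Fresno 16, Denver 18. Austin eliminated.
Round 2: Houston 9, Fresno 24, Denver 18. Houston eliminated.
Round 3: Fresno 24, Denver 27. Denver has a majority (≥26).

Denver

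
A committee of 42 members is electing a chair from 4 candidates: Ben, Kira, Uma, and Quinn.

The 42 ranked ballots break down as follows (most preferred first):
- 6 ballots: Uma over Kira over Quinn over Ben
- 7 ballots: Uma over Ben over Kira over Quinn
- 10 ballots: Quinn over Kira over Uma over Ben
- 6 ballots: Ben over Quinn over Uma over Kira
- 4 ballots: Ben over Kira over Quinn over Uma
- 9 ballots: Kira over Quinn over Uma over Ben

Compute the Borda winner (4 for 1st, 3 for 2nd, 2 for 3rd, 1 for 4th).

Kira

Ben: 6×1 + 7×3 + 10×1 + 6×4 + 4×4 + 9×1 = 86
Kira: 6×3 + 7×2 + 10×3 + 6×1 + 4×3 + 9×4 = 116
Uma: 6×4 + 7×4 + 10×2 + 6×2 + 4×1 + 9×2 = 106
Quinn: 6×2 + 7×1 + 10×4 + 6×3 + 4×2 + 9×3 = 112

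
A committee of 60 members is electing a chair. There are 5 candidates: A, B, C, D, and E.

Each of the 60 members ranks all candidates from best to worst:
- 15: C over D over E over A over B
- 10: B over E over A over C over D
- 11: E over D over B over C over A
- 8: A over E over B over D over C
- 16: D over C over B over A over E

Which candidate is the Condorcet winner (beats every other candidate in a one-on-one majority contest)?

D vs A: 42–18
D vs B: 42–18
D vs C: 35–25
D vs E: 31–29
D beats every other candidate.

D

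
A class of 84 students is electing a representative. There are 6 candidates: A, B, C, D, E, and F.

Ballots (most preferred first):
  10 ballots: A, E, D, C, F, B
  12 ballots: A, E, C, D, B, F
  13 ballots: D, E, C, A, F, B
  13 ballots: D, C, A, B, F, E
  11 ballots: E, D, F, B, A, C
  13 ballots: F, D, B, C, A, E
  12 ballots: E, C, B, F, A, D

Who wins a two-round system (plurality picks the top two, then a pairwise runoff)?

Round 1 first-place votes: A 22, B 0, C 0, D 26, E 23, F 13. D and E advance.
Runoff: D is ranked above E on 39 ballots, E above D on 45.

E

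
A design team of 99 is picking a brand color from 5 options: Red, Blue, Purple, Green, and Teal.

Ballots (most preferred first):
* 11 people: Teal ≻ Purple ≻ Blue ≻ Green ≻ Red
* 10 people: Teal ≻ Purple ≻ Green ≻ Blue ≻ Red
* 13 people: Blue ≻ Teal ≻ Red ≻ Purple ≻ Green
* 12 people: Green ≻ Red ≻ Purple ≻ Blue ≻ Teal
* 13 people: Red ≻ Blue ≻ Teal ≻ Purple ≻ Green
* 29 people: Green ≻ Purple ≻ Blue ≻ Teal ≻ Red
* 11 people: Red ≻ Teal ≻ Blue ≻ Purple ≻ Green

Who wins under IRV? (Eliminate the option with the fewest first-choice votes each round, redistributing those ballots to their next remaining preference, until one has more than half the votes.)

Teal

Round 1: Red 24, Blue 13, Purple 0, Green 41, Teal 21. Purple eliminated.
Round 2: Red 24, Blue 13, Green 41, Teal 21. Blue eliminated.
Round 3: Red 24, Green 41, Teal 34. Red eliminated.
Round 4: Green 41, Teal 58. Teal has a majority (≥50).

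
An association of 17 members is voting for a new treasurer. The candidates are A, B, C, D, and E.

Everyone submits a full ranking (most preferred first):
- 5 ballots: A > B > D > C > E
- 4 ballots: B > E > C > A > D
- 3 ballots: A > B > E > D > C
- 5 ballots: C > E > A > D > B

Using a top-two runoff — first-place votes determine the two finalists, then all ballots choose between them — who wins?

Round 1 first-place votes: A 8, B 4, C 5, D 0, E 0. A and C advance.
Runoff: A is ranked above C on 8 ballots, C above A on 9.

C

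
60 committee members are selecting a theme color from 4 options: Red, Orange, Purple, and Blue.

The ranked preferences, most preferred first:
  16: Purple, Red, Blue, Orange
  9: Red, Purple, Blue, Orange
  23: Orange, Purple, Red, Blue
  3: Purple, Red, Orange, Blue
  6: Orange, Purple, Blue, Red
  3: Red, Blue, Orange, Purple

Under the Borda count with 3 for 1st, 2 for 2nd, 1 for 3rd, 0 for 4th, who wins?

Purple

Red: 16×2 + 9×3 + 23×1 + 3×2 + 6×0 + 3×3 = 97
Orange: 16×0 + 9×0 + 23×3 + 3×1 + 6×3 + 3×1 = 93
Purple: 16×3 + 9×2 + 23×2 + 3×3 + 6×2 + 3×0 = 133
Blue: 16×1 + 9×1 + 23×0 + 3×0 + 6×1 + 3×2 = 37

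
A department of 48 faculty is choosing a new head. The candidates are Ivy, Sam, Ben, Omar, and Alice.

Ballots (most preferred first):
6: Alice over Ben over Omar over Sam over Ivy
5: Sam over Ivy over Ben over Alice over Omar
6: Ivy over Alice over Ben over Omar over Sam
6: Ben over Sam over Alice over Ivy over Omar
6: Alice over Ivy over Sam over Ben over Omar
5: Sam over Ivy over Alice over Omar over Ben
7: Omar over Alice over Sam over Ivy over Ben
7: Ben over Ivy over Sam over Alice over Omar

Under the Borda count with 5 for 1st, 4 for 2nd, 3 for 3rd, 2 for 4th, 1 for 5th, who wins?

Ivy: 6×1 + 5×4 + 6×5 + 6×2 + 6×4 + 5×4 + 7×2 + 7×4 = 154
Sam: 6×2 + 5×5 + 6×1 + 6×4 + 6×3 + 5×5 + 7×3 + 7×3 = 152
Ben: 6×4 + 5×3 + 6×3 + 6×5 + 6×2 + 5×1 + 7×1 + 7×5 = 146
Omar: 6×3 + 5×1 + 6×2 + 6×1 + 6×1 + 5×2 + 7×5 + 7×1 = 99
Alice: 6×5 + 5×2 + 6×4 + 6×3 + 6×5 + 5×3 + 7×4 + 7×2 = 169

Alice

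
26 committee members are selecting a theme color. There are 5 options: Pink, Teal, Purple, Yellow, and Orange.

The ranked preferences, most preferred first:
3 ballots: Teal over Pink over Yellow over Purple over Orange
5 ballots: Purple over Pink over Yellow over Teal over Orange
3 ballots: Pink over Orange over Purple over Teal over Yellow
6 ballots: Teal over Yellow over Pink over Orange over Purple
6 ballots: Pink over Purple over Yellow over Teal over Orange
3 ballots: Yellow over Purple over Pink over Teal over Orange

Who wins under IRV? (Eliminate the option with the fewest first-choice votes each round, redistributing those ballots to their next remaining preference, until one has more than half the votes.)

Round 1: Pink 9, Teal 9, Purple 5, Yellow 3, Orange 0. Orange eliminated.
Round 2: Pink 9, Teal 9, Purple 5, Yellow 3. Yellow eliminated.
Round 3: Pink 9, Teal 9, Purple 8. Purple eliminated.
Round 4: Pink 17, Teal 9. Pink has a majority (≥14).

Pink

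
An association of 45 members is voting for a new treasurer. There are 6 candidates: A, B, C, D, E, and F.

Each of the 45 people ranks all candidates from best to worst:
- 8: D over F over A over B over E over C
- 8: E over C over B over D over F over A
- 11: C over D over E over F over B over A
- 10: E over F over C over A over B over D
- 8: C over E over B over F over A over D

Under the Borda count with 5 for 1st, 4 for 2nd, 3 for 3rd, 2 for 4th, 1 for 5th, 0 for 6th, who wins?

A: 8×3 + 8×0 + 11×0 + 10×2 + 8×1 = 52
B: 8×2 + 8×3 + 11×1 + 10×1 + 8×3 = 85
C: 8×0 + 8×4 + 11×5 + 10×3 + 8×5 = 157
D: 8×5 + 8×2 + 11×4 + 10×0 + 8×0 = 100
E: 8×1 + 8×5 + 11×3 + 10×5 + 8×4 = 163
F: 8×4 + 8×1 + 11×2 + 10×4 + 8×2 = 118

E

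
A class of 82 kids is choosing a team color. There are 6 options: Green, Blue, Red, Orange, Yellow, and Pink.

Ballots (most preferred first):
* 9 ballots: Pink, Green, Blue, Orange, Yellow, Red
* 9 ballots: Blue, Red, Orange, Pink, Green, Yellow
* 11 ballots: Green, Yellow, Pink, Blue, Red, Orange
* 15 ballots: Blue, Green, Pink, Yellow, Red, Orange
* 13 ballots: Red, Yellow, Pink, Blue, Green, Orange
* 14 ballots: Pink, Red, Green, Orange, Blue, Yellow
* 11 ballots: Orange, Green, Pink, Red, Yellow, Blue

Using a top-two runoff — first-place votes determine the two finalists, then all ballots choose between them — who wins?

Round 1 first-place votes: Green 11, Blue 24, Red 13, Orange 11, Yellow 0, Pink 23. Blue and Pink advance.
Runoff: Blue is ranked above Pink on 24 ballots, Pink above Blue on 58.

Pink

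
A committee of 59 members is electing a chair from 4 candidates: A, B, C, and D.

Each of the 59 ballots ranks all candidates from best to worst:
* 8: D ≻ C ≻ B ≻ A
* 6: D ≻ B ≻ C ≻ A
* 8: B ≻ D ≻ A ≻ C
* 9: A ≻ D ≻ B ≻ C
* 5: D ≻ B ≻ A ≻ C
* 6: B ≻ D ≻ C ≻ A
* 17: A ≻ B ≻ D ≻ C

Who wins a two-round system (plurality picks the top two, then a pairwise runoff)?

D

Round 1 first-place votes: A 26, B 14, C 0, D 19. A and D advance.
Runoff: A is ranked above D on 26 ballots, D above A on 33.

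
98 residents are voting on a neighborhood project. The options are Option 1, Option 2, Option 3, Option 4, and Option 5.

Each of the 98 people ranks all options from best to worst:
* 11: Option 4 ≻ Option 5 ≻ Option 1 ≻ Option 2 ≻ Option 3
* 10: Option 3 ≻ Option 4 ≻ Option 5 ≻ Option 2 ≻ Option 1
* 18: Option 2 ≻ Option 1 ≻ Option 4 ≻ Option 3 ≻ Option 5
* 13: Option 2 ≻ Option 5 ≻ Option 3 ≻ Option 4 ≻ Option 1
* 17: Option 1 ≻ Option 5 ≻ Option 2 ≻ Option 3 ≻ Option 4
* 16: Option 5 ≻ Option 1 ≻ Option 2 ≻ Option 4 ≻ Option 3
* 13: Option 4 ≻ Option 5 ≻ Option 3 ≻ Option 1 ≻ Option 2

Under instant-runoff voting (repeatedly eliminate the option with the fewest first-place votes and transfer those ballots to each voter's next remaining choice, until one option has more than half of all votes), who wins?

Round 1: Option 1 17, Option 2 31, Option 3 10, Option 4 24, Option 5 16. Option 3 eliminated.
Round 2: Option 1 17, Option 2 31, Option 4 34, Option 5 16. Option 5 eliminated.
Round 3: Option 1 33, Option 2 31, Option 4 34. Option 2 eliminated.
Round 4: Option 1 51, Option 4 47. Option 1 has a majority (≥50).

Option 1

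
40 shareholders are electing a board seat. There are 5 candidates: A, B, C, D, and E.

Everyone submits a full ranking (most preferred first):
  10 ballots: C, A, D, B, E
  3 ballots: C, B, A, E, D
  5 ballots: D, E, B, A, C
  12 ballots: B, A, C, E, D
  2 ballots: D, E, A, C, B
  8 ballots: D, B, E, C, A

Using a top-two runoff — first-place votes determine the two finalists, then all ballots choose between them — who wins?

C

Round 1 first-place votes: A 0, B 12, C 13, D 15, E 0. D and C advance.
Runoff: D is ranked above C on 15 ballots, C above D on 25.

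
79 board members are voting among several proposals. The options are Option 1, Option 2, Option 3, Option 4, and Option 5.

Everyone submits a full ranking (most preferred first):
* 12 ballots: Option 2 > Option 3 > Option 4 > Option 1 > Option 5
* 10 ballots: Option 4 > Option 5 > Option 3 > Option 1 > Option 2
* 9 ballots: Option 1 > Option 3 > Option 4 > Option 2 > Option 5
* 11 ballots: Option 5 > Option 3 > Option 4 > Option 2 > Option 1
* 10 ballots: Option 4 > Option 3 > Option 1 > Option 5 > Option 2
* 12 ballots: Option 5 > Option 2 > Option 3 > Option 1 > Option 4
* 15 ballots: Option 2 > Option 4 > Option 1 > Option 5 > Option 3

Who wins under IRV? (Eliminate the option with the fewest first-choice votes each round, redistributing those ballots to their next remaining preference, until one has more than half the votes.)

Round 1: Option 1 9, Option 2 27, Option 3 0, Option 4 20, Option 5 23. Option 3 eliminated.
Round 2: Option 1 9, Option 2 27, Option 4 20, Option 5 23. Option 1 eliminated.
Round 3: Option 2 27, Option 4 29, Option 5 23. Option 5 eliminated.
Round 4: Option 2 39, Option 4 40. Option 4 has a majority (≥40).

Option 4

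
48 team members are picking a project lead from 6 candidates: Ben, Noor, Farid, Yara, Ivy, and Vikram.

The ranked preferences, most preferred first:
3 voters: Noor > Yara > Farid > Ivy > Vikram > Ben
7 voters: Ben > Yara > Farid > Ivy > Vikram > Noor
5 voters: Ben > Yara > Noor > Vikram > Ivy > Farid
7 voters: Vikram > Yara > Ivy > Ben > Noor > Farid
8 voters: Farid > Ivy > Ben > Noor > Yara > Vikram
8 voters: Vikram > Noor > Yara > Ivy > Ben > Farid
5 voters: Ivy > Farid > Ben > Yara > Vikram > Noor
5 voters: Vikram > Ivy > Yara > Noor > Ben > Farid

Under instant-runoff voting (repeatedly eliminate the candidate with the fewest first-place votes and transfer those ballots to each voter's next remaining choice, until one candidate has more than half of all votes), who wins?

Vikram

Round 1: Ben 12, Noor 3, Farid 8, Yara 0, Ivy 5, Vikram 20. Yara eliminated.
Round 2: Ben 12, Noor 3, Farid 8, Ivy 5, Vikram 20. Noor eliminated.
Round 3: Ben 12, Farid 11, Ivy 5, Vikram 20. Ivy eliminated.
Round 4: Ben 12, Farid 16, Vikram 20. Ben eliminated.
Round 5: Farid 23, Vikram 25. Vikram has a majority (≥25).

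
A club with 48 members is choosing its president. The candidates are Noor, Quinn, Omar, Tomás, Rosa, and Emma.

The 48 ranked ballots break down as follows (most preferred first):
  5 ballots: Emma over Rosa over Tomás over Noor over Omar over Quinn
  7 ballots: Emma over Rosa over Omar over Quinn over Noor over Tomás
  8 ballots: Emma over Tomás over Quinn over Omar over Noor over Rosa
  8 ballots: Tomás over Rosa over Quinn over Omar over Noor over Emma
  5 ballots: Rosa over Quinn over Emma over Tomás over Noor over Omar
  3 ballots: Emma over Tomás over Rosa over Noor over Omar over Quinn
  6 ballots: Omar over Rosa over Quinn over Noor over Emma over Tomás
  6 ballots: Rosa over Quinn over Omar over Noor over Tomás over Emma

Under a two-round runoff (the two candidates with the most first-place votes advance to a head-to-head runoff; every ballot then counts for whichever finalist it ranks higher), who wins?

Round 1 first-place votes: Noor 0, Quinn 0, Omar 6, Tomás 8, Rosa 11, Emma 23. Emma and Rosa advance.
Runoff: Emma is ranked above Rosa on 23 ballots, Rosa above Emma on 25.

Rosa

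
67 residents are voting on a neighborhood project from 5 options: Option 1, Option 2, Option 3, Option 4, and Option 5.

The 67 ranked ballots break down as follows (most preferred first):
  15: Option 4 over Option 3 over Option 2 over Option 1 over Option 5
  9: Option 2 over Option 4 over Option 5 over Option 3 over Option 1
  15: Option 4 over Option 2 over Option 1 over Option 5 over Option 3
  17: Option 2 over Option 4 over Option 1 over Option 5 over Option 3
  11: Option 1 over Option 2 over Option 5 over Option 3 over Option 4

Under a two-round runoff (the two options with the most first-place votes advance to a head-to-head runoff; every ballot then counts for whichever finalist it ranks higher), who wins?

Option 2

Round 1 first-place votes: Option 1 11, Option 2 26, Option 3 0, Option 4 30, Option 5 0. Option 4 and Option 2 advance.
Runoff: Option 4 is ranked above Option 2 on 30 ballots, Option 2 above Option 4 on 37.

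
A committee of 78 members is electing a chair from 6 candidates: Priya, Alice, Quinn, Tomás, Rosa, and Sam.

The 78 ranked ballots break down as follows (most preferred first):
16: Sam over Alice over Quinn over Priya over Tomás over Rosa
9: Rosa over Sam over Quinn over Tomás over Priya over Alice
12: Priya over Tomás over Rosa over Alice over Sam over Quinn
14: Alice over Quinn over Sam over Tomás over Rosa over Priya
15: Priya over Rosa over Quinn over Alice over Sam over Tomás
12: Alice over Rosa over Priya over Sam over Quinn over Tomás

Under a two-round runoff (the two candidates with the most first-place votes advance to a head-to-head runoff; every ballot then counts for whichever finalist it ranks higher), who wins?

Round 1 first-place votes: Priya 27, Alice 26, Quinn 0, Tomás 0, Rosa 9, Sam 16. Priya and Alice advance.
Runoff: Priya is ranked above Alice on 36 ballots, Alice above Priya on 42.

Alice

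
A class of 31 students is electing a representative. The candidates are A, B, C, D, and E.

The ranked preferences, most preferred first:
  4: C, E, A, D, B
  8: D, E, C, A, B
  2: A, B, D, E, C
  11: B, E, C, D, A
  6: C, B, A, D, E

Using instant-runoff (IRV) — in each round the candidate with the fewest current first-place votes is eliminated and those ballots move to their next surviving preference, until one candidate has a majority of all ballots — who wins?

C

Round 1: A 2, B 11, C 10, D 8, E 0. E eliminated.
Round 2: A 2, B 11, C 10, D 8. A eliminated.
Round 3: B 13, C 10, D 8. D eliminated.
Round 4: B 13, C 18. C has a majority (≥16).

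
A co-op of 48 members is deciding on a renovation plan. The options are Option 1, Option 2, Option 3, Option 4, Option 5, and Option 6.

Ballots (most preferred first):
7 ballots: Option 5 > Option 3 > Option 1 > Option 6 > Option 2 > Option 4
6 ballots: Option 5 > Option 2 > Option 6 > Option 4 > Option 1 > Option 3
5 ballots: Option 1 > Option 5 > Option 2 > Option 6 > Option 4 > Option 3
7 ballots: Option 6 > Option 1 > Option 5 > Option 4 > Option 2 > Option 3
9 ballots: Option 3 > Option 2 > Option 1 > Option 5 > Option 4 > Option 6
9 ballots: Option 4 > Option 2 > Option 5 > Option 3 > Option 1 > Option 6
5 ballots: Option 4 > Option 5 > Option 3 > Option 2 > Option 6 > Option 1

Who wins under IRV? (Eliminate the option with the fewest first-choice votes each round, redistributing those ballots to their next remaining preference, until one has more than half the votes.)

Option 5

Round 1: Option 1 5, Option 2 0, Option 3 9, Option 4 14, Option 5 13, Option 6 7. Option 2 eliminated.
Round 2: Option 1 5, Option 3 9, Option 4 14, Option 5 13, Option 6 7. Option 1 eliminated.
Round 3: Option 3 9, Option 4 14, Option 5 18, Option 6 7. Option 6 eliminated.
Round 4: Option 3 9, Option 4 14, Option 5 25. Option 5 has a majority (≥25).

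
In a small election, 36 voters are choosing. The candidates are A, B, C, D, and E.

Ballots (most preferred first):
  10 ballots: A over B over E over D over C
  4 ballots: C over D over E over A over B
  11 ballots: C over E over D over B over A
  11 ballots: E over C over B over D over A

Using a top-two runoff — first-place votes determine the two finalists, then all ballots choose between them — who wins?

E

Round 1 first-place votes: A 10, B 0, C 15, D 0, E 11. C and E advance.
Runoff: C is ranked above E on 15 ballots, E above C on 21.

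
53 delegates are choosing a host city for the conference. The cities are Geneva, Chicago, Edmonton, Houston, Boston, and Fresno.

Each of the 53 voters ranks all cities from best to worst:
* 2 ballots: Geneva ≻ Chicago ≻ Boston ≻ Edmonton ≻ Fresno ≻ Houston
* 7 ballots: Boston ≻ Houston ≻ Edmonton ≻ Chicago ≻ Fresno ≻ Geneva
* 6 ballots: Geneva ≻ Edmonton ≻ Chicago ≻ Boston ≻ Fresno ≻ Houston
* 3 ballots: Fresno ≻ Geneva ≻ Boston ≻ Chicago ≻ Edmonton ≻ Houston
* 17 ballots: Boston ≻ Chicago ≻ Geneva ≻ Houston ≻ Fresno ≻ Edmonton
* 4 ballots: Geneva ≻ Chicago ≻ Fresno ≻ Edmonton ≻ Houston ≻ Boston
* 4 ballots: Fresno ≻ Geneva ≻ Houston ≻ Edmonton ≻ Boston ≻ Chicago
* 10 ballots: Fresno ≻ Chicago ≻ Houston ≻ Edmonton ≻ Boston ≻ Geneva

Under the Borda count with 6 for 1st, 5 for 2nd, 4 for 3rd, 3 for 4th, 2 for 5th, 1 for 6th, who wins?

Geneva: 2×6 + 7×1 + 6×6 + 3×5 + 17×4 + 4×6 + 4×5 + 10×1 = 192
Chicago: 2×5 + 7×3 + 6×4 + 3×3 + 17×5 + 4×5 + 4×1 + 10×5 = 223
Edmonton: 2×3 + 7×4 + 6×5 + 3×2 + 17×1 + 4×3 + 4×3 + 10×3 = 141
Houston: 2×1 + 7×5 + 6×1 + 3×1 + 17×3 + 4×2 + 4×4 + 10×4 = 161
Boston: 2×4 + 7×6 + 6×3 + 3×4 + 17×6 + 4×1 + 4×2 + 10×2 = 214
Fresno: 2×2 + 7×2 + 6×2 + 3×6 + 17×2 + 4×4 + 4×6 + 10×6 = 182

Chicago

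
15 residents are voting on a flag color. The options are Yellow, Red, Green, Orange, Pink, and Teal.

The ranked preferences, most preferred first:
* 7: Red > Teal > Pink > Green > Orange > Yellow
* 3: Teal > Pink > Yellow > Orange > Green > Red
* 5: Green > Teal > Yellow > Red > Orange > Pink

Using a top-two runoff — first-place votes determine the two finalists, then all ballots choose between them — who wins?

Round 1 first-place votes: Yellow 0, Red 7, Green 5, Orange 0, Pink 0, Teal 3. Red and Green advance.
Runoff: Red is ranked above Green on 7 ballots, Green above Red on 8.

Green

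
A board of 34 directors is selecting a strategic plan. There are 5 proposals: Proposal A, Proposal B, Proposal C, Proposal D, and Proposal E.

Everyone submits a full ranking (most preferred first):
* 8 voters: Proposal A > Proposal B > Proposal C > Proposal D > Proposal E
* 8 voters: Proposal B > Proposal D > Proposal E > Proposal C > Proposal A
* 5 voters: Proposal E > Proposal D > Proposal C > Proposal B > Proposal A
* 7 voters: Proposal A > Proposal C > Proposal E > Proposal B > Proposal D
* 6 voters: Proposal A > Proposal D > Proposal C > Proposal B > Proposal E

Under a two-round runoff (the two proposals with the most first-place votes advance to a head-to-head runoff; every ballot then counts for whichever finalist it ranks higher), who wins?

Proposal A

Round 1 first-place votes: Proposal A 21, Proposal B 8, Proposal C 0, Proposal D 0, Proposal E 5. Proposal A and Proposal B advance.
Runoff: Proposal A is ranked above Proposal B on 21 ballots, Proposal B above Proposal A on 13.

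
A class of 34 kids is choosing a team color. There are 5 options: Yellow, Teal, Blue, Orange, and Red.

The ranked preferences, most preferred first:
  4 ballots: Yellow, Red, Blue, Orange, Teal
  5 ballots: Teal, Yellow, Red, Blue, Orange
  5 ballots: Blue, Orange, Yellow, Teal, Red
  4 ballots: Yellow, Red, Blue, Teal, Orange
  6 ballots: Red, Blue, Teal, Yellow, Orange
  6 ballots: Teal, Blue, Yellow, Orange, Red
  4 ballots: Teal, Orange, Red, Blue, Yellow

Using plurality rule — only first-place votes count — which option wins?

First-place votes: Yellow 8, Teal 15, Blue 5, Orange 0, Red 6.

Teal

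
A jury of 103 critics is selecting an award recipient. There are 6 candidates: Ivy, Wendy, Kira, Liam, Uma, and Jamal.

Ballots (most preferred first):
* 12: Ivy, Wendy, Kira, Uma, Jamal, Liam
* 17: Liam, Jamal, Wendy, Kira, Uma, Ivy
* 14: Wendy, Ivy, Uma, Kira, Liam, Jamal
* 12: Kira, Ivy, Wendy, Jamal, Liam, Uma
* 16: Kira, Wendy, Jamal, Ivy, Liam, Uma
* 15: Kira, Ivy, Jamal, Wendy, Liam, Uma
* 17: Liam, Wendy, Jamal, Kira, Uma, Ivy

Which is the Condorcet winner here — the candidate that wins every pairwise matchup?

Wendy

Wendy vs Ivy: 64–39
Wendy vs Kira: 60–43
Wendy vs Liam: 69–34
Wendy vs Uma: 103–0
Wendy vs Jamal: 71–32
Wendy beats every other candidate.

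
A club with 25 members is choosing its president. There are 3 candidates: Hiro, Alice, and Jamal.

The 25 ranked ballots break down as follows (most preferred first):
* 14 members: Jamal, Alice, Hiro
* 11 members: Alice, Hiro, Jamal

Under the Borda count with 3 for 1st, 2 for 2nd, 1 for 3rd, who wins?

Hiro: 14×1 + 11×2 = 36
Alice: 14×2 + 11×3 = 61
Jamal: 14×3 + 11×1 = 53

Alice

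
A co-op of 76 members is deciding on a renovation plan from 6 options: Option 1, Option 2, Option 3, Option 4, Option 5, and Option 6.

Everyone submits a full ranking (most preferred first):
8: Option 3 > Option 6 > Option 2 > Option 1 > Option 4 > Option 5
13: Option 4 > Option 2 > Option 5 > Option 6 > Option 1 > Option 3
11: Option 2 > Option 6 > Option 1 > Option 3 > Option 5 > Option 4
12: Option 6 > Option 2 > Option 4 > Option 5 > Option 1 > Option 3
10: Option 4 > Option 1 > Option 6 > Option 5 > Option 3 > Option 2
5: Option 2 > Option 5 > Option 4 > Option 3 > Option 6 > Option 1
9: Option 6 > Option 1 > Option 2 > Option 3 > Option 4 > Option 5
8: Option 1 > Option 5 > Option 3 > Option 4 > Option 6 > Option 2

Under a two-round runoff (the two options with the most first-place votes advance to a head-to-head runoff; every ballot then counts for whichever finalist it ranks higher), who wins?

Round 1 first-place votes: Option 1 8, Option 2 16, Option 3 8, Option 4 23, Option 5 0, Option 6 21. Option 4 and Option 6 advance.
Runoff: Option 4 is ranked above Option 6 on 36 ballots, Option 6 above Option 4 on 40.

Option 6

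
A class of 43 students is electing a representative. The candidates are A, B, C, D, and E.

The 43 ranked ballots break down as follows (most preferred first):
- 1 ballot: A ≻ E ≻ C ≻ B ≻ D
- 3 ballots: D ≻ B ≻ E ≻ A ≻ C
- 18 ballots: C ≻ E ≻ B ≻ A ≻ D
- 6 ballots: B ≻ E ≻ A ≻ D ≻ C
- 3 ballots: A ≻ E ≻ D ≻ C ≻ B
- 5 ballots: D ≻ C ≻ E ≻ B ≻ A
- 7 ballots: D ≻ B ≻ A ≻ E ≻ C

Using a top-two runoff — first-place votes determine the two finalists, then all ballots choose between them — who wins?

D

Round 1 first-place votes: A 4, B 6, C 18, D 15, E 0. C and D advance.
Runoff: C is ranked above D on 19 ballots, D above C on 24.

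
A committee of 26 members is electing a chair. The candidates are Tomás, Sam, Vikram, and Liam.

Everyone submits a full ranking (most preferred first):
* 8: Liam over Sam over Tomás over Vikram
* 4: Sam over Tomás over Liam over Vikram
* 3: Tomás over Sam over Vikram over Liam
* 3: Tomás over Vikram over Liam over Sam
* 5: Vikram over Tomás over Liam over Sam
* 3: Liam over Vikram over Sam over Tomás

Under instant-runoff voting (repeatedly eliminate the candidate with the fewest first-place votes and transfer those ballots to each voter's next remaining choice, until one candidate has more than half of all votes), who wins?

Round 1: Tomás 6, Sam 4, Vikram 5, Liam 11. Sam eliminated.
Round 2: Tomás 10, Vikram 5, Liam 11. Vikram eliminated.
Round 3: Tomás 15, Liam 11. Tomás has a majority (≥14).

Tomás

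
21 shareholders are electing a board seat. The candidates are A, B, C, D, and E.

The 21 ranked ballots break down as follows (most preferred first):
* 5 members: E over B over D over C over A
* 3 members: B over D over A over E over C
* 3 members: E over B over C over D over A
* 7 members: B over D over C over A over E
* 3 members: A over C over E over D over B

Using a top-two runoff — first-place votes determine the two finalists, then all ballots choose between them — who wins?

Round 1 first-place votes: A 3, B 10, C 0, D 0, E 8. B and E advance.
Runoff: B is ranked above E on 10 ballots, E above B on 11.

E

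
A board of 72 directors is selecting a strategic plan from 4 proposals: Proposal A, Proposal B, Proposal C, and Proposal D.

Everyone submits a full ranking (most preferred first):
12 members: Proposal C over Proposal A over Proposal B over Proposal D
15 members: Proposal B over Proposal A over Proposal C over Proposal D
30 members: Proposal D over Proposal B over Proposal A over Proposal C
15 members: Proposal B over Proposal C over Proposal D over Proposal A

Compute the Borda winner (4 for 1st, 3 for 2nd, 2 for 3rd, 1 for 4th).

Proposal A: 12×3 + 15×3 + 30×2 + 15×1 = 156
Proposal B: 12×2 + 15×4 + 30×3 + 15×4 = 234
Proposal C: 12×4 + 15×2 + 30×1 + 15×3 = 153
Proposal D: 12×1 + 15×1 + 30×4 + 15×2 = 177

Proposal B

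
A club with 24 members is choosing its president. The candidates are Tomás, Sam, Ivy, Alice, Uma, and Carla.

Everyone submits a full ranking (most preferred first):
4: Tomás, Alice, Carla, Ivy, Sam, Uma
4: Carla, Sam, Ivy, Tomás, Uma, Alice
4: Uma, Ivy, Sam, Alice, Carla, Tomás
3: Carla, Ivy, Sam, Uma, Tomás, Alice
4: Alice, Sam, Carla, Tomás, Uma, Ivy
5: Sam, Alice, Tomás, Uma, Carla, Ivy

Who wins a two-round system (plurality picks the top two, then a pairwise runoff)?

Round 1 first-place votes: Tomás 4, Sam 5, Ivy 0, Alice 4, Uma 4, Carla 7. Carla and Sam advance.
Runoff: Carla is ranked above Sam on 11 ballots, Sam above Carla on 13.

Sam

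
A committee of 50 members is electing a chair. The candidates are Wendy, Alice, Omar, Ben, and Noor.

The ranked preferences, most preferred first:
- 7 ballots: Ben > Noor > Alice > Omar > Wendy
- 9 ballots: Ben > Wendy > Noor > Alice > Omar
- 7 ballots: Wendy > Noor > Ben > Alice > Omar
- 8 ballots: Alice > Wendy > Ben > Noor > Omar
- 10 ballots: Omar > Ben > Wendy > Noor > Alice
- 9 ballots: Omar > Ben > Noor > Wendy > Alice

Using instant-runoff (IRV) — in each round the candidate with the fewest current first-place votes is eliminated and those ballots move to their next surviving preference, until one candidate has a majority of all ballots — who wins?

Round 1: Wendy 7, Alice 8, Omar 19, Ben 16, Noor 0. Noor eliminated.
Round 2: Wendy 7, Alice 8, Omar 19, Ben 16. Wendy eliminated.
Round 3: Alice 8, Omar 19, Ben 23. Alice eliminated.
Round 4: Omar 19, Ben 31. Ben has a majority (≥26).

Ben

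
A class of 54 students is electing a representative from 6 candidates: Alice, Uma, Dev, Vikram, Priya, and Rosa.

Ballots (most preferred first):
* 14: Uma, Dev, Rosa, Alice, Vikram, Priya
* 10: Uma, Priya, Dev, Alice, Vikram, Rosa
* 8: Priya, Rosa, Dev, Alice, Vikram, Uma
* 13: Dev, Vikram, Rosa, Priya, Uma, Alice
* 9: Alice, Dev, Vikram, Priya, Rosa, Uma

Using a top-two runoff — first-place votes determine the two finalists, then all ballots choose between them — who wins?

Dev

Round 1 first-place votes: Alice 9, Uma 24, Dev 13, Vikram 0, Priya 8, Rosa 0. Uma and Dev advance.
Runoff: Uma is ranked above Dev on 24 ballots, Dev above Uma on 30.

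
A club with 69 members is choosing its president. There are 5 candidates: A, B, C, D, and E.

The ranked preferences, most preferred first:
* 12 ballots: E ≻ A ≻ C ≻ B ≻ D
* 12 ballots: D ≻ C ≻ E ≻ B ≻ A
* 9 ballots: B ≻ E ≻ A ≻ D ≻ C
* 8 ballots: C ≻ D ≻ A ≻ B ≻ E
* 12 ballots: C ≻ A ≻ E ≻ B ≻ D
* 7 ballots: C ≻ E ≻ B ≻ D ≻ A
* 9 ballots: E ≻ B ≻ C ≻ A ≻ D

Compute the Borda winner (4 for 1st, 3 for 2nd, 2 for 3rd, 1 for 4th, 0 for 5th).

C

A: 12×3 + 12×0 + 9×2 + 8×2 + 12×3 + 7×0 + 9×1 = 115
B: 12×1 + 12×1 + 9×4 + 8×1 + 12×1 + 7×2 + 9×3 = 121
C: 12×2 + 12×3 + 9×0 + 8×4 + 12×4 + 7×4 + 9×2 = 186
D: 12×0 + 12×4 + 9×1 + 8×3 + 12×0 + 7×1 + 9×0 = 88
E: 12×4 + 12×2 + 9×3 + 8×0 + 12×2 + 7×3 + 9×4 = 180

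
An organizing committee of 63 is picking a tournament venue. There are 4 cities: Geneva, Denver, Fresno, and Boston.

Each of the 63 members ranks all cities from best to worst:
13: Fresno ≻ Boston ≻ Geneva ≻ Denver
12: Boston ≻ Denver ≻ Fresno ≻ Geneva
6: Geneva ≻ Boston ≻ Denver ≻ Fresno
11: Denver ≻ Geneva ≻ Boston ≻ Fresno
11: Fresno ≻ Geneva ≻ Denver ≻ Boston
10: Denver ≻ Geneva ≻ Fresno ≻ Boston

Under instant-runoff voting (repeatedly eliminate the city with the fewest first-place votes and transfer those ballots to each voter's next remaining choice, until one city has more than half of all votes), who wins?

Round 1: Geneva 6, Denver 21, Fresno 24, Boston 12. Geneva eliminated.
Round 2: Denver 21, Fresno 24, Boston 18. Boston eliminated.
Round 3: Denver 39, Fresno 24. Denver has a majority (≥32).

Denver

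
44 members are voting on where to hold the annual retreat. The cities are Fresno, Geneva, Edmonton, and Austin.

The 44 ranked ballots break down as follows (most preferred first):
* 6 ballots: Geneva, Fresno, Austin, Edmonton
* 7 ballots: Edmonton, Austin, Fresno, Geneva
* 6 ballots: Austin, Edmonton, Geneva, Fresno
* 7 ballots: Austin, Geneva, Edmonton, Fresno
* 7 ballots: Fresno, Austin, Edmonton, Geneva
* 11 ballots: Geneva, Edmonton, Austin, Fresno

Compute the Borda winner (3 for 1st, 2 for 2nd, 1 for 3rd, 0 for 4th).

Fresno: 6×2 + 7×1 + 6×0 + 7×0 + 7×3 + 11×0 = 40
Geneva: 6×3 + 7×0 + 6×1 + 7×2 + 7×0 + 11×3 = 71
Edmonton: 6×0 + 7×3 + 6×2 + 7×1 + 7×1 + 11×2 = 69
Austin: 6×1 + 7×2 + 6×3 + 7×3 + 7×2 + 11×1 = 84

Austin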